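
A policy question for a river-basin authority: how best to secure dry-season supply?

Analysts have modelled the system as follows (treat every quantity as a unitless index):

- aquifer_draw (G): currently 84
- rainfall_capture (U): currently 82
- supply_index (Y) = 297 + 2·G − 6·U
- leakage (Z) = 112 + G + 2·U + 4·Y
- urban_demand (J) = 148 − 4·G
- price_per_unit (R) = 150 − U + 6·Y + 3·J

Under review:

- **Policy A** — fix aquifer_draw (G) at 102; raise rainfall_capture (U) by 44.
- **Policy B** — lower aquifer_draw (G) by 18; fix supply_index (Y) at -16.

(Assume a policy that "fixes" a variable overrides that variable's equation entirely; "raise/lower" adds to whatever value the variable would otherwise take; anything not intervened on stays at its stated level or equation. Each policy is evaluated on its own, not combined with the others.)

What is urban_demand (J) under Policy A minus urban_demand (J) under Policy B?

-144

Policy A (G := 102, U + 44):
  G = 102
  J = 148 − 4·102 = -260
Policy B (G − 18, Y := -16):
  G = 84 − 18 = 66
  J = 148 − 4·66 = -116
J: -260 − (-116) = -144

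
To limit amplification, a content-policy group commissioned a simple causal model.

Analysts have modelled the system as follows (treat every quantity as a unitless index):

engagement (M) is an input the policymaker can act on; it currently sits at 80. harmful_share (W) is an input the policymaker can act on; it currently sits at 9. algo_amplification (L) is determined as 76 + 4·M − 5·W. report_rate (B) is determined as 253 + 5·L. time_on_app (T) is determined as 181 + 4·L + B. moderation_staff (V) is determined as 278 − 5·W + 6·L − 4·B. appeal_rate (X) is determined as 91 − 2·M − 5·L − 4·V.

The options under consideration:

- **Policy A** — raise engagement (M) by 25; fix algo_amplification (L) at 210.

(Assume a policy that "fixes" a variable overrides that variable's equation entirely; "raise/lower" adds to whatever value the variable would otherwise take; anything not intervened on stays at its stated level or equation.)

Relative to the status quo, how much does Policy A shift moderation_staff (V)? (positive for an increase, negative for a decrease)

1974

Baseline:
  M = 80
  W = 9
  L = 76 + 4·80 − 5·9 = 351
  B = 253 + 5·351 = 2008
  V = 278 − 5·9 + 6·351 − 4·2008 = -5693
Policy A (M + 25, L := 210):
  M = 80 + 25 = 105
  W = 9
  L = 210
  B = 253 + 5·210 = 1303
  V = 278 − 5·9 + 6·210 − 4·1303 = -3719
Change in V: -3719 − (-5693) = 1974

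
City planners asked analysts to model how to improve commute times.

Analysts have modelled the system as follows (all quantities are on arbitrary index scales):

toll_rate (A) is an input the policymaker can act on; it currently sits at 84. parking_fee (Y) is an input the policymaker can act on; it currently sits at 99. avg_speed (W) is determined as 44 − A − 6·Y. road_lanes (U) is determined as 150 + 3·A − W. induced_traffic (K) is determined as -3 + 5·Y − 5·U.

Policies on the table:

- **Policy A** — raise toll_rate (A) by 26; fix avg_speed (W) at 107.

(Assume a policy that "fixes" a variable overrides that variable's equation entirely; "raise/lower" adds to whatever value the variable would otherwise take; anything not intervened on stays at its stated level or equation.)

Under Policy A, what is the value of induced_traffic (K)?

Policy A (A + 26, W := 107):
  A = 84 + 26 = 110
  Y = 99
  W = 107
  U = 150 + 3·110 − 107 = 373
  K = -3 + 5·99 − 5·373 = -1373

-1373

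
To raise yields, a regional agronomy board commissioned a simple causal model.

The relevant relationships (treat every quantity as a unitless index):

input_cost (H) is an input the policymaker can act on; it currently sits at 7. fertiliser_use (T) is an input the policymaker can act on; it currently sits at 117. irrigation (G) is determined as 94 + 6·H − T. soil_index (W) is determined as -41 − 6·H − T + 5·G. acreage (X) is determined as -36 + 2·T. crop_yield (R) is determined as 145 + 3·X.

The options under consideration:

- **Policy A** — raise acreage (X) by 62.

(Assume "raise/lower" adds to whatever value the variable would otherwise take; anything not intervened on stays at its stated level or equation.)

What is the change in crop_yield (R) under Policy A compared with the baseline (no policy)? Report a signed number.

Baseline:
  T = 117
  X = -36 + 2·117 = 198
  R = 145 + 3·198 = 739
Policy A (X + 62):
  T = 117
  X = -36 + 2·117 (+62 from intervention) = 260
  R = 145 + 3·260 = 925
Change in R: 925 − 739 = 186

186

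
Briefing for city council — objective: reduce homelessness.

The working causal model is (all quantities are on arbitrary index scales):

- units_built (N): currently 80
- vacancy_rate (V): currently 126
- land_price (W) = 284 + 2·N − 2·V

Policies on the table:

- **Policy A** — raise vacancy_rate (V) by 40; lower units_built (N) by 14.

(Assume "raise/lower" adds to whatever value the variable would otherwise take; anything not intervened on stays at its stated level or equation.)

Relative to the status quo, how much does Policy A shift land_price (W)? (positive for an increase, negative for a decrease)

-108

Baseline:
  N = 80
  V = 126
  W = 284 + 2·80 − 2·126 = 192
Policy A (V + 40, N − 14):
  N = 80 − 14 = 66
  V = 126 + 40 = 166
  W = 284 + 2·66 − 2·166 = 84
Change in W: 84 − 192 = -108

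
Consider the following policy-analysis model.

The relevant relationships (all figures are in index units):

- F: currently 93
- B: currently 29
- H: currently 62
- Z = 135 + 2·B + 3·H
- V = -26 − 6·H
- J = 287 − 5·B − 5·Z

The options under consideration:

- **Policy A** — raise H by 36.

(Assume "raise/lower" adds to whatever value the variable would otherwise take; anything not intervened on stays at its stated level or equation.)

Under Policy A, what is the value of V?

Policy A (H + 36):
  H = 62 + 36 = 98
  V = -26 − 6·98 = -614

-614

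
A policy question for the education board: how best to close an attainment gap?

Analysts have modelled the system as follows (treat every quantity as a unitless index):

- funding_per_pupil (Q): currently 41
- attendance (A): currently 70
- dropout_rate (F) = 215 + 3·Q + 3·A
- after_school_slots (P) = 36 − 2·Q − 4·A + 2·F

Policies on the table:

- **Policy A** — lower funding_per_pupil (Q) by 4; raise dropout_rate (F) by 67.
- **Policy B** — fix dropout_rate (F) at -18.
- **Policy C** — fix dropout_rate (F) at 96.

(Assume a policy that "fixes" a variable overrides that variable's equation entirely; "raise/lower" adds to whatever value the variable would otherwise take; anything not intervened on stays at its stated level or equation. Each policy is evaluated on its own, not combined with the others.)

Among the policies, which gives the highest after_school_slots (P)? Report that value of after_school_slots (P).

Policy A (Q − 4, F + 67):
  Q = 41 − 4 = 37
  A = 70
  F = 215 + 3·37 + 3·70 (+67 from intervention) = 603
  P = 36 − 2·37 − 4·70 + 2·603 = 888
Policy B (F := -18):
  Q = 41
  A = 70
  F = -18
  P = 36 − 2·41 − 4·70 + 2·(-18) = -362
Policy C (F := 96):
  Q = 41
  A = 70
  F = 96
  P = 36 − 2·41 − 4·70 + 2·96 = -134
Comparing — Policy A: P=888, Policy B: P=-362, Policy C: P=-134. Highest is 888 (Policy A).

888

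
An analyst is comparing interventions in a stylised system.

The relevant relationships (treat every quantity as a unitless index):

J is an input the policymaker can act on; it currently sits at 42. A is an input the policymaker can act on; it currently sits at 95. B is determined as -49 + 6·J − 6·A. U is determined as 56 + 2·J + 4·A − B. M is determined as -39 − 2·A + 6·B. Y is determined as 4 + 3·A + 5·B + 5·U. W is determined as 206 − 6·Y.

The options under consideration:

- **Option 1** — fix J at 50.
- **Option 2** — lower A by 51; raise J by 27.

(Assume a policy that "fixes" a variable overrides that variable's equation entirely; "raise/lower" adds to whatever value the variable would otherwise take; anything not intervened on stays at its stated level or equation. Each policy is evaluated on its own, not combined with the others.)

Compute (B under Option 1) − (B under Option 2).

-420

Option 1 (J := 50):
  J = 50
  A = 95
  B = -49 + 6·50 − 6·95 = -319
Option 2 (A − 51, J + 27):
  J = 42 + 27 = 69
  A = 95 − 51 = 44
  B = -49 + 6·69 − 6·44 = 101
B: -319 − 101 = -420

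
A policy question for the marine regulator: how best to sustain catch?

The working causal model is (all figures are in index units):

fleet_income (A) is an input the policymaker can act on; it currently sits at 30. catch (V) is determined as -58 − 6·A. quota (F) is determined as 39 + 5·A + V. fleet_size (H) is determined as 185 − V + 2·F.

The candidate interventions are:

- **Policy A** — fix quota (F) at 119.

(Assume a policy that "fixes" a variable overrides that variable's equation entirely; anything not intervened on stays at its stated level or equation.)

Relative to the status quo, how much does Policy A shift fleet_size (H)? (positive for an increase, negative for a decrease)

336

Baseline:
  A = 30
  V = -58 − 6·30 = -238
  F = 39 + 5·30 + (-238) = -49
  H = 185 − (-238) + 2·(-49) = 325
Policy A (F := 119):
  A = 30
  V = -58 − 6·30 = -238
  F = 119
  H = 185 − (-238) + 2·119 = 661
Change in H: 661 − 325 = 336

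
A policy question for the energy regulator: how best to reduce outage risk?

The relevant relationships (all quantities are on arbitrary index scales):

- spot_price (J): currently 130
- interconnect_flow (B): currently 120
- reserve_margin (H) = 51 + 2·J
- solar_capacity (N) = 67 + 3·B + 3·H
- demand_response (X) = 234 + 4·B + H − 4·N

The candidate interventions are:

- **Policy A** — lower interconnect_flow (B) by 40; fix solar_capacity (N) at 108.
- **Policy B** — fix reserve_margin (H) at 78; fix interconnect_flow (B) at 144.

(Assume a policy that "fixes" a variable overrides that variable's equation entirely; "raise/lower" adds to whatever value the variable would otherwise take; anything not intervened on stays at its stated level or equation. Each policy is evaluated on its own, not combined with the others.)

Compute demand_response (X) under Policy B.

Policy B (H := 78, B := 144):
  J = 130
  B = 144
  H = 78
  N = 67 + 3·144 + 3·78 = 733
  X = 234 + 4·144 + 78 − 4·733 = -2044

-2044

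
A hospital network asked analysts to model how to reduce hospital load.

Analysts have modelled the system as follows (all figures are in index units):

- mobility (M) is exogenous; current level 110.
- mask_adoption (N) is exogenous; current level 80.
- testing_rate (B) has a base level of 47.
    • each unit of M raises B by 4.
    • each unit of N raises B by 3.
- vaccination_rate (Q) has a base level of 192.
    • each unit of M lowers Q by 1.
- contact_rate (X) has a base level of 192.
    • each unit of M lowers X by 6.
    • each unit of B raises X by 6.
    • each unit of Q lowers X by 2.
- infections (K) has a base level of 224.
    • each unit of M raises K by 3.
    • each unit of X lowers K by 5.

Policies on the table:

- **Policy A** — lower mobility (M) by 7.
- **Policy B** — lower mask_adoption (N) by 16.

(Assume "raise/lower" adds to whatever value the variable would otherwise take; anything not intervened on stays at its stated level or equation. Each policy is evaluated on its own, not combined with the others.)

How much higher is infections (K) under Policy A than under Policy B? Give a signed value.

Policy A (M − 7):
  M = 110 − 7 = 103
  N = 80
  B = 47 + 4·103 + 3·80 = 699
  Q = 192 − 103 = 89
  X = 192 − 6·103 + 6·699 − 2·89 = 3590
  K = 224 + 3·103 − 5·3590 = -17417
Policy B (N − 16):
  M = 110
  N = 80 − 16 = 64
  B = 47 + 4·110 + 3·64 = 679
  Q = 192 − 110 = 82
  X = 192 − 6·110 + 6·679 − 2·82 = 3442
  K = 224 + 3·110 − 5·3442 = -16656
K: -17417 − (-16656) = -761

-761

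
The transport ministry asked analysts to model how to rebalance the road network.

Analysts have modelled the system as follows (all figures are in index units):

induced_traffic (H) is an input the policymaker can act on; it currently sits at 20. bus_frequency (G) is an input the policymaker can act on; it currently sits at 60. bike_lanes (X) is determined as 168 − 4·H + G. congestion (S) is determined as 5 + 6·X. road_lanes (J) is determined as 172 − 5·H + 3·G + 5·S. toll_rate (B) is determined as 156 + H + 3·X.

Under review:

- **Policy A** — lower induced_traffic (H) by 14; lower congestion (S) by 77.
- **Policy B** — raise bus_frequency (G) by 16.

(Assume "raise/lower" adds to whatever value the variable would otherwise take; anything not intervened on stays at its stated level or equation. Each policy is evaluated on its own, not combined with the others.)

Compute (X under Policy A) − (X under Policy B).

Policy A (H − 14, S − 77):
  H = 20 − 14 = 6
  G = 60
  X = 168 − 4·6 + 60 = 204
Policy B (G + 16):
  H = 20
  G = 60 + 16 = 76
  X = 168 − 4·20 + 76 = 164
X: 204 − 164 = 40

40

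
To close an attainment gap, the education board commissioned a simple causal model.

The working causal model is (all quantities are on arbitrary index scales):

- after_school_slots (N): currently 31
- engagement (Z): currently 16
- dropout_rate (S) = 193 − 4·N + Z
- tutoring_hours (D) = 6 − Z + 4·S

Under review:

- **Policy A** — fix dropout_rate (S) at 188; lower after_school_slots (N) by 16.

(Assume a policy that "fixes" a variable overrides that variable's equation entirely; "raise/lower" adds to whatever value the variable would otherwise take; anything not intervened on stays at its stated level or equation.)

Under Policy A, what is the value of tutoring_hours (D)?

Policy A (S := 188, N − 16):
  N = 31 − 16 = 15
  Z = 16
  S = 188
  D = 6 − 16 + 4·188 = 742

742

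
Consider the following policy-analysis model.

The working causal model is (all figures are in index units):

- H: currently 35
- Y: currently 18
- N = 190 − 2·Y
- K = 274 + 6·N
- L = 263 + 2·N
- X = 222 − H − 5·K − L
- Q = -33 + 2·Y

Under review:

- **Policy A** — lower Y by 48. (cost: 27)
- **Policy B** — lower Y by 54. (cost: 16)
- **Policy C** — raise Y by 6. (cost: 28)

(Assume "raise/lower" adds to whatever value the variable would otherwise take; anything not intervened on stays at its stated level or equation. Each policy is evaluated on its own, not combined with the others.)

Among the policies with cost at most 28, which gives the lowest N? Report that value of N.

142

Policy A (Y − 48):
  Y = 18 − 48 = -30
  N = 190 − 2·(-30) = 250
Policy B (Y − 54):
  Y = 18 − 54 = -36
  N = 190 − 2·(-36) = 262
Policy C (Y + 6):
  Y = 18 + 6 = 24
  N = 190 − 2·24 = 142
Comparing — Policy A: N=250, Policy B: N=262, Policy C: N=142. Lowest is 142 (Policy C).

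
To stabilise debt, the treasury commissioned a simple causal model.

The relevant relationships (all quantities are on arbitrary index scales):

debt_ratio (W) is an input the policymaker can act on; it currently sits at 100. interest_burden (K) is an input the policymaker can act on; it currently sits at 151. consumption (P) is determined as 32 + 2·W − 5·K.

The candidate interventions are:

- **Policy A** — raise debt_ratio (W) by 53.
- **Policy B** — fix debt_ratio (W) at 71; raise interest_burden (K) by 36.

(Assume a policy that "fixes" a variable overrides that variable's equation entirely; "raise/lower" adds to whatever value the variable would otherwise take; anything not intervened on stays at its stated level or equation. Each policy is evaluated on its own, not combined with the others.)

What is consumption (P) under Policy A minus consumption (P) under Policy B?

344

Policy A (W + 53):
  W = 100 + 53 = 153
  K = 151
  P = 32 + 2·153 − 5·151 = -417
Policy B (W := 71, K + 36):
  W = 71
  K = 151 + 36 = 187
  P = 32 + 2·71 − 5·187 = -761
P: -417 − (-761) = 344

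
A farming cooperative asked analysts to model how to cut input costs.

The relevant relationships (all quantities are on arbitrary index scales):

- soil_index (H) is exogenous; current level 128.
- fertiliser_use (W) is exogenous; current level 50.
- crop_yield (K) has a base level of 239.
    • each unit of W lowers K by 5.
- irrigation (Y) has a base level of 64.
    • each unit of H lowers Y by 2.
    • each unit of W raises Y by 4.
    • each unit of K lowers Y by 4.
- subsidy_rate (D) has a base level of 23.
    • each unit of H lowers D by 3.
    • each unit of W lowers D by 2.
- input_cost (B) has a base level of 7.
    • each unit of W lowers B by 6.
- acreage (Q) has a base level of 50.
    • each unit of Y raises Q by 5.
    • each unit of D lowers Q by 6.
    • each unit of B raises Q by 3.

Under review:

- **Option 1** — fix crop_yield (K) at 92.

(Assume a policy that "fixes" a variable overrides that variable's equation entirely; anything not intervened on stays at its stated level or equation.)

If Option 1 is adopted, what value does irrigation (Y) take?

Option 1 (K := 92):
  H = 128
  W = 50
  K = 92
  Y = 64 − 2·128 + 4·50 − 4·92 = -360

-360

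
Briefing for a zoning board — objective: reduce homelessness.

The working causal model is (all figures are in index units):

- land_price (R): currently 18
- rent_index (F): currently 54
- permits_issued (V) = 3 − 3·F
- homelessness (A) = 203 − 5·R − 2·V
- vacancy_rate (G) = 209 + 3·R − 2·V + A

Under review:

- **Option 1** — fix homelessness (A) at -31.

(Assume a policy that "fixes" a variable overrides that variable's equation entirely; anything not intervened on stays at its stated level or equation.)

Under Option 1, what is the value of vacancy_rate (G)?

Option 1 (A := -31):
  R = 18
  F = 54
  V = 3 − 3·54 = -159
  A = -31
  G = 209 + 3·18 − 2·(-159) + (-31) = 550

550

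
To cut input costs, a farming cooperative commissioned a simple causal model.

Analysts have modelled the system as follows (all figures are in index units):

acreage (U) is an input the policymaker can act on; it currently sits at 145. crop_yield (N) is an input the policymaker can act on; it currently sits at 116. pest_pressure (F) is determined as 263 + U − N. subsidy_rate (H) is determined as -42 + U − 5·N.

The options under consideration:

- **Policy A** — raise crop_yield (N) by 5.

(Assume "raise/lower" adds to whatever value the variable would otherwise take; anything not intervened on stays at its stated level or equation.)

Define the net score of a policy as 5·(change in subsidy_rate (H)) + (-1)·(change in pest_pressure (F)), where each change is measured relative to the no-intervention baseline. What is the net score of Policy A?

-120

Baseline:
  U = 145
  N = 116
  F = 263 + 145 − 116 = 292
  H = -42 + 145 − 5·116 = -477
Policy A (N + 5):
  U = 145
  N = 116 + 5 = 121
  F = 263 + 145 − 121 = 287
  H = -42 + 145 − 5·121 = -502
ΔH = -502 − (-477) = -25; ΔF = 287 − 292 = -5
Score = 5·(-25) + (-1)·(-5) = -120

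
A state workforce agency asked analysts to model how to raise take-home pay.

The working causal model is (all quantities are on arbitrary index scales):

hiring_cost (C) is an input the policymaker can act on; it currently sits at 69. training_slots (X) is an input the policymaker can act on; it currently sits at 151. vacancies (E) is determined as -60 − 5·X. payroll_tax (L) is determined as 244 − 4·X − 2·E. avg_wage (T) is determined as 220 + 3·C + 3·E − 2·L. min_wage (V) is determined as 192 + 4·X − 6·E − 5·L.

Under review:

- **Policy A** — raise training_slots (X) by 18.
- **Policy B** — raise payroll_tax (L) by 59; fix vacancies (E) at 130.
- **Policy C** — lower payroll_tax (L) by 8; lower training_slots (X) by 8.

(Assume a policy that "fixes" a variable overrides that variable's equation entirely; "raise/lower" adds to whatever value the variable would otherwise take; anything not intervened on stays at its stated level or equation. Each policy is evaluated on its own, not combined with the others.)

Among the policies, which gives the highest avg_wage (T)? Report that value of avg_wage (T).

Policy A (X + 18):
  C = 69
  X = 151 + 18 = 169
  E = -60 − 5·169 = -905
  L = 244 − 4·169 − 2·(-905) = 1378
  T = 220 + 3·69 + 3·(-905) − 2·1378 = -5044
Policy B (L + 59, E := 130):
  C = 69
  X = 151
  E = 130
  L = 244 − 4·151 − 2·130 (+59 from intervention) = -561
  T = 220 + 3·69 + 3·130 − 2·(-561) = 1939
Policy C (L − 8, X − 8):
  C = 69
  X = 151 − 8 = 143
  E = -60 − 5·143 = -775
  L = 244 − 4·143 − 2·(-775) (−8 from intervention) = 1214
  T = 220 + 3·69 + 3·(-775) − 2·1214 = -4326
Comparing — Policy A: T=-5044, Policy B: T=1939, Policy C: T=-4326. Highest is 1939 (Policy B).

1939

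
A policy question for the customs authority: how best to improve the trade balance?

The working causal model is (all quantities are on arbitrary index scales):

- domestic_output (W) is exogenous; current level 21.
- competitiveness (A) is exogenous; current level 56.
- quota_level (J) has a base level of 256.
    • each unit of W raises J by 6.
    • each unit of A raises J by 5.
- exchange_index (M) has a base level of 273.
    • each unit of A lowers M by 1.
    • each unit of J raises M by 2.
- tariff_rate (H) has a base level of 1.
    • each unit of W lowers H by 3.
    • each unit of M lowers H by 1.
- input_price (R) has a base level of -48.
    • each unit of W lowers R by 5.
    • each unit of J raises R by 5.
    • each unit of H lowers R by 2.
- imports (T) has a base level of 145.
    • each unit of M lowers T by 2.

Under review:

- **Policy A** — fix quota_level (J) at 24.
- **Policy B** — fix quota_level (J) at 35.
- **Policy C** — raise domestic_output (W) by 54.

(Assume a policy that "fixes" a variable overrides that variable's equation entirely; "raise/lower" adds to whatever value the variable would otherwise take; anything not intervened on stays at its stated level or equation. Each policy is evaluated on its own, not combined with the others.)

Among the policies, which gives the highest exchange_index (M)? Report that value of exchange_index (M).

2189

Policy A (J := 24):
  W = 21
  A = 56
  J = 24
  M = 273 − 56 + 2·24 = 265
Policy B (J := 35):
  W = 21
  A = 56
  J = 35
  M = 273 − 56 + 2·35 = 287
Policy C (W + 54):
  W = 21 + 54 = 75
  A = 56
  J = 256 + 6·75 + 5·56 = 986
  M = 273 − 56 + 2·986 = 2189
Comparing — Policy A: M=265, Policy B: M=287, Policy C: M=2189. Highest is 2189 (Policy C).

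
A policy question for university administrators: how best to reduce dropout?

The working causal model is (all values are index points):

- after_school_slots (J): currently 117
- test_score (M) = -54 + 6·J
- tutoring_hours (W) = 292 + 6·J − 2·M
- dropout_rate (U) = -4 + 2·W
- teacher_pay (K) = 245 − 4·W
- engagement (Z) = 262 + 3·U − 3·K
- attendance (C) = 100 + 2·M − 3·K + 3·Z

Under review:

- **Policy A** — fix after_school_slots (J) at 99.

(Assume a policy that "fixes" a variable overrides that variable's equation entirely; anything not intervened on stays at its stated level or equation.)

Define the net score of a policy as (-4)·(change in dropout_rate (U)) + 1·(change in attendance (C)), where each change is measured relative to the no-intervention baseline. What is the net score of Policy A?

6048

Baseline:
  J = 117
  M = -54 + 6·117 = 648
  W = 292 + 6·117 − 2·648 = -302
  U = -4 + 2·(-302) = -608
  K = 245 − 4·(-302) = 1453
  Z = 262 + 3·(-608) − 3·1453 = -5921
  C = 100 + 2·648 − 3·1453 + 3·(-5921) = -20726
Policy A (J := 99):
  J = 99
  M = -54 + 6·99 = 540
  W = 292 + 6·99 − 2·540 = -194
  U = -4 + 2·(-194) = -392
  K = 245 − 4·(-194) = 1021
  Z = 262 + 3·(-392) − 3·1021 = -3977
  C = 100 + 2·540 − 3·1021 + 3·(-3977) = -13814
ΔU = -392 − (-608) = 216; ΔC = -13814 − (-20726) = 6912
Score = (-4)·216 + 1·6912 = 6048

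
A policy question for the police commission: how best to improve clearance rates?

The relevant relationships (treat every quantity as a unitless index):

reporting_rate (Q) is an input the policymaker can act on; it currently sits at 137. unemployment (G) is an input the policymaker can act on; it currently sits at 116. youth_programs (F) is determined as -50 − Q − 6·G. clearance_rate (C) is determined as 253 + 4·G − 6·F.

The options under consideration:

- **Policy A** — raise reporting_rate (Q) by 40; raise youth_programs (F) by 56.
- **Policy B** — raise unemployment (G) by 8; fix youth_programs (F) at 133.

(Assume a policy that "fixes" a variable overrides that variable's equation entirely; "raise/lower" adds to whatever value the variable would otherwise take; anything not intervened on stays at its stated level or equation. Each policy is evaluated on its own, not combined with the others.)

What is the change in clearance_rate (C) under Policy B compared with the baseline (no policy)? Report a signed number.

Baseline:
  Q = 137
  G = 116
  F = -50 − 137 − 6·116 = -883
  C = 253 + 4·116 − 6·(-883) = 6015
Policy B (G + 8, F := 133):
  Q = 137
  G = 116 + 8 = 124
  F = 133
  C = 253 + 4·124 − 6·133 = -49
Change in C: -49 − 6015 = -6064

-6064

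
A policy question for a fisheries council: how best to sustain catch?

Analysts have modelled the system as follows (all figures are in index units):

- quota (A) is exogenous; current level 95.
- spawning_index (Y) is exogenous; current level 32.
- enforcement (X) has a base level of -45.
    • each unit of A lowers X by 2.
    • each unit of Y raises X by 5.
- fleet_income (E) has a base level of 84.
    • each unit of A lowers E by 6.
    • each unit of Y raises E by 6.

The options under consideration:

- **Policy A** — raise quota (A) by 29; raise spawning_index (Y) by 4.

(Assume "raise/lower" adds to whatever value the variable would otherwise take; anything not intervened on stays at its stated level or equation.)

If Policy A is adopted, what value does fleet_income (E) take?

-444

Policy A (A + 29, Y + 4):
  A = 95 + 29 = 124
  Y = 32 + 4 = 36
  E = 84 − 6·124 + 6·36 = -444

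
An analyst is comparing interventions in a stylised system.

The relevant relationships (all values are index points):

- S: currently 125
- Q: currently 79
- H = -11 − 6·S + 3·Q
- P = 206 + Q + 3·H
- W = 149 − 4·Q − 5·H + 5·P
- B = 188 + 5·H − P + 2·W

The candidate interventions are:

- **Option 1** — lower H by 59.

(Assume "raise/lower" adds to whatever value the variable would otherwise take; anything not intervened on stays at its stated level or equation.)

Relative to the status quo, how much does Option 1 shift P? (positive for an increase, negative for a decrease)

-177

Baseline:
  S = 125
  Q = 79
  H = -11 − 6·125 + 3·79 = -524
  P = 206 + 79 + 3·(-524) = -1287
Option 1 (H − 59):
  S = 125
  Q = 79
  H = -11 − 6·125 + 3·79 (−59 from intervention) = -583
  P = 206 + 79 + 3·(-583) = -1464
Change in P: -1464 − (-1287) = -177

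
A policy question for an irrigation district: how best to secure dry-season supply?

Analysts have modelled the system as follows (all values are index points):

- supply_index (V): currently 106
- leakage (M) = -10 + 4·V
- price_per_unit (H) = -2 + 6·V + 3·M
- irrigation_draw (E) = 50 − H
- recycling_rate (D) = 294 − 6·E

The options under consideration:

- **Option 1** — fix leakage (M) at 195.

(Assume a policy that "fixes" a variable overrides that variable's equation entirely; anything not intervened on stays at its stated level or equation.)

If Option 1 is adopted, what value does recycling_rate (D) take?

Option 1 (M := 195):
  V = 106
  M = 195
  H = -2 + 6·106 + 3·195 = 1219
  E = 50 − 1219 = -1169
  D = 294 − 6·(-1169) = 7308

7308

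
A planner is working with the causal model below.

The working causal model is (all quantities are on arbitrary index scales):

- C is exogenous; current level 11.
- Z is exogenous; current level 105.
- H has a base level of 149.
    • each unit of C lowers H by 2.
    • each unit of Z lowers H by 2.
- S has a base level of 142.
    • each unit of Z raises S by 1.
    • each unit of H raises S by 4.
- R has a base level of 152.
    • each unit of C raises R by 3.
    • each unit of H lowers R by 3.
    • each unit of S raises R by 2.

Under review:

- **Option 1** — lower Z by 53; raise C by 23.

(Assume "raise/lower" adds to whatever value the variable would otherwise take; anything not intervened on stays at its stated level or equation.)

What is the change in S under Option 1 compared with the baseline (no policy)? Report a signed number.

187

Baseline:
  C = 11
  Z = 105
  H = 149 − 2·11 − 2·105 = -83
  S = 142 + 105 + 4·(-83) = -85
Option 1 (Z − 53, C + 23):
  C = 11 + 23 = 34
  Z = 105 − 53 = 52
  H = 149 − 2·34 − 2·52 = -23
  S = 142 + 52 + 4·(-23) = 102
Change in S: 102 − (-85) = 187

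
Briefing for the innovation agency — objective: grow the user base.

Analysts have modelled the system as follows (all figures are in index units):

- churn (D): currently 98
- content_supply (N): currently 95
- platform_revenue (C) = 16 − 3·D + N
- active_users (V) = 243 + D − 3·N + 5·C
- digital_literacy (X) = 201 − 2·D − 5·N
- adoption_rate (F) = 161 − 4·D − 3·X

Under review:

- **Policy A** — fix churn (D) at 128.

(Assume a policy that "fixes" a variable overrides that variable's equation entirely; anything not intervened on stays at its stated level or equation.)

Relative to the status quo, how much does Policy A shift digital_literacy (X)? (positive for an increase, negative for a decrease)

Baseline:
  D = 98
  N = 95
  X = 201 − 2·98 − 5·95 = -470
Policy A (D := 128):
  D = 128
  N = 95
  X = 201 − 2·128 − 5·95 = -530
Change in X: -530 − (-470) = -60

-60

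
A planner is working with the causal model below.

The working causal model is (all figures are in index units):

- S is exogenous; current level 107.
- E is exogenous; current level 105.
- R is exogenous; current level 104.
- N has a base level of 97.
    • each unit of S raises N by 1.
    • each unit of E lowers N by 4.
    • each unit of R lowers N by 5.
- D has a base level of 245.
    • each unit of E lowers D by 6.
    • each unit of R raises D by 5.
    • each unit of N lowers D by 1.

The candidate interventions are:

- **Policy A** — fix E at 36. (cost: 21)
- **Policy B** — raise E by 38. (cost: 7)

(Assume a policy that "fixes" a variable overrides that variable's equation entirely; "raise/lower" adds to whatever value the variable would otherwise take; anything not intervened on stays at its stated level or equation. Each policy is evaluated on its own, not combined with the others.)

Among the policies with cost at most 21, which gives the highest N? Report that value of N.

-460

Policy A (E := 36):
  S = 107
  E = 36
  R = 104
  N = 97 + 107 − 4·36 − 5·104 = -460
Policy B (E + 38):
  S = 107
  E = 105 + 38 = 143
  R = 104
  N = 97 + 107 − 4·143 − 5·104 = -888
Comparing — Policy A: N=-460, Policy B: N=-888. Highest is -460 (Policy A).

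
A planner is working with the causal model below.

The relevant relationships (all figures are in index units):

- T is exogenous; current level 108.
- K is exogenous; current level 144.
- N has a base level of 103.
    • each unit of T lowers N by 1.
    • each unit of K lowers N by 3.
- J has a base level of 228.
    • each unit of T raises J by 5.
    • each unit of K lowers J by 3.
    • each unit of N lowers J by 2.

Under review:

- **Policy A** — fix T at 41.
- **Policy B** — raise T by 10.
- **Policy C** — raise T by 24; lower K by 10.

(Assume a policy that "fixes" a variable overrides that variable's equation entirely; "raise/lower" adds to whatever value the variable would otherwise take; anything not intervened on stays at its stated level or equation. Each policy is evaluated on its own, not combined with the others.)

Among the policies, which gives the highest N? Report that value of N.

-370

Policy A (T := 41):
  T = 41
  K = 144
  N = 103 − 41 − 3·144 = -370
Policy B (T + 10):
  T = 108 + 10 = 118
  K = 144
  N = 103 − 118 − 3·144 = -447
Policy C (T + 24, K − 10):
  T = 108 + 24 = 132
  K = 144 − 10 = 134
  N = 103 − 132 − 3·134 = -431
Comparing — Policy A: N=-370, Policy B: N=-447, Policy C: N=-431. Highest is -370 (Policy A).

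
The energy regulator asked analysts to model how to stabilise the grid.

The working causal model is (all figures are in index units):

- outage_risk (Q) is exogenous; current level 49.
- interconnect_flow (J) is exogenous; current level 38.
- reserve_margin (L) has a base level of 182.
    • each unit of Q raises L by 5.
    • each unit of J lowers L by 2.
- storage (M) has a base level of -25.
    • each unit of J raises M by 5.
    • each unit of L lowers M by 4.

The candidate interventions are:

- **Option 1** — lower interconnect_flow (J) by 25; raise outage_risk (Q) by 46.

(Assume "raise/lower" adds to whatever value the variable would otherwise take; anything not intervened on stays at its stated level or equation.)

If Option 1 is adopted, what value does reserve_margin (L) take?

631

Option 1 (J − 25, Q + 46):
  Q = 49 + 46 = 95
  J = 38 − 25 = 13
  L = 182 + 5·95 − 2·13 = 631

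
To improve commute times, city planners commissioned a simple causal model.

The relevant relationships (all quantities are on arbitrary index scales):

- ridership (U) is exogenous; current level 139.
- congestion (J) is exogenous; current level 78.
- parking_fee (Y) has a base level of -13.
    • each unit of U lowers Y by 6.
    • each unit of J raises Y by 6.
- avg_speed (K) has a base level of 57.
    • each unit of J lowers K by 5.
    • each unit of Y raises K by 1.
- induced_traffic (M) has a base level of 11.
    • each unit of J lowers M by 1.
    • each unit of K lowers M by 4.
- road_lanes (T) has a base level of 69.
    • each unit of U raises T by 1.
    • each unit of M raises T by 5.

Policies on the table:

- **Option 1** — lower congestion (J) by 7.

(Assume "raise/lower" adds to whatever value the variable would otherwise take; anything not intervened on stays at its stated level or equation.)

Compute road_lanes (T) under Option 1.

Option 1 (J − 7):
  U = 139
  J = 78 − 7 = 71
  Y = -13 − 6·139 + 6·71 = -421
  K = 57 − 5·71 + (-421) = -719
  M = 11 − 71 − 4·(-719) = 2816
  T = 69 + 139 + 5·2816 = 14288

14288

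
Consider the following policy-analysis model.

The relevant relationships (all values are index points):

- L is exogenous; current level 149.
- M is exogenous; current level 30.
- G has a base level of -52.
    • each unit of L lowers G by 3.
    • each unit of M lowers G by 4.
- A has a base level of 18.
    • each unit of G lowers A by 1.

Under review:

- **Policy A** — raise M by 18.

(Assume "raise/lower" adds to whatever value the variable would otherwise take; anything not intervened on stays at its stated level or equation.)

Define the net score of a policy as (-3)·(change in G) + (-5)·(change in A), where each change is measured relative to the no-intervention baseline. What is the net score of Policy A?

-144

Baseline:
  L = 149
  M = 30
  G = -52 − 3·149 − 4·30 = -619
  A = 18 − (-619) = 637
Policy A (M + 18):
  L = 149
  M = 30 + 18 = 48
  G = -52 − 3·149 − 4·48 = -691
  A = 18 − (-691) = 709
ΔG = -691 − (-619) = -72; ΔA = 709 − 637 = 72
Score = (-3)·(-72) + (-5)·72 = -144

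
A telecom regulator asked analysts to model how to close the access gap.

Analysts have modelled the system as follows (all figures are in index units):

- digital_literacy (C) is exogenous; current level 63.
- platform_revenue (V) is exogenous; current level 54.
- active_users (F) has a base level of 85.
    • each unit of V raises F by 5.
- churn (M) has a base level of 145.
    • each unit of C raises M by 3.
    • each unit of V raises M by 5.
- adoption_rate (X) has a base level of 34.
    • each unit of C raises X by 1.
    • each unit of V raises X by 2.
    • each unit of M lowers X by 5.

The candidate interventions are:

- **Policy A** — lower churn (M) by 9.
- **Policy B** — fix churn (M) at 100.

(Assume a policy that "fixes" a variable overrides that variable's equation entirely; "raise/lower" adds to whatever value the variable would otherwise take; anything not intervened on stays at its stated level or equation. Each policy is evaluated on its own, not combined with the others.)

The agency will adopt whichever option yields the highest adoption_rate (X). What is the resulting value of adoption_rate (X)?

Policy A (M − 9):
  C = 63
  V = 54
  M = 145 + 3·63 + 5·54 (−9 from intervention) = 595
  X = 34 + 63 + 2·54 − 5·595 = -2770
Policy B (M := 100):
  C = 63
  V = 54
  M = 100
  X = 34 + 63 + 2·54 − 5·100 = -295
Comparing — Policy A: X=-2770, Policy B: X=-295. Highest is -295 (Policy B).

-295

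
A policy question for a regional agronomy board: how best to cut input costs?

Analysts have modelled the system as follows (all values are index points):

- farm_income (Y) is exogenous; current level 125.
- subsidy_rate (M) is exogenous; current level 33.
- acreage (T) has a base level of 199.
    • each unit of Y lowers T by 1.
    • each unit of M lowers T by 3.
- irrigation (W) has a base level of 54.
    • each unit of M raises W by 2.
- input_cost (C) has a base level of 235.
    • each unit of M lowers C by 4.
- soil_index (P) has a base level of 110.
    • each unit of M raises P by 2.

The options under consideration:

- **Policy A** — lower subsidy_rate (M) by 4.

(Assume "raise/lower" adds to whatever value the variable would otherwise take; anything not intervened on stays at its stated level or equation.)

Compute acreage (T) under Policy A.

Policy A (M − 4):
  Y = 125
  M = 33 − 4 = 29
  T = 199 − 125 − 3·29 = -13

-13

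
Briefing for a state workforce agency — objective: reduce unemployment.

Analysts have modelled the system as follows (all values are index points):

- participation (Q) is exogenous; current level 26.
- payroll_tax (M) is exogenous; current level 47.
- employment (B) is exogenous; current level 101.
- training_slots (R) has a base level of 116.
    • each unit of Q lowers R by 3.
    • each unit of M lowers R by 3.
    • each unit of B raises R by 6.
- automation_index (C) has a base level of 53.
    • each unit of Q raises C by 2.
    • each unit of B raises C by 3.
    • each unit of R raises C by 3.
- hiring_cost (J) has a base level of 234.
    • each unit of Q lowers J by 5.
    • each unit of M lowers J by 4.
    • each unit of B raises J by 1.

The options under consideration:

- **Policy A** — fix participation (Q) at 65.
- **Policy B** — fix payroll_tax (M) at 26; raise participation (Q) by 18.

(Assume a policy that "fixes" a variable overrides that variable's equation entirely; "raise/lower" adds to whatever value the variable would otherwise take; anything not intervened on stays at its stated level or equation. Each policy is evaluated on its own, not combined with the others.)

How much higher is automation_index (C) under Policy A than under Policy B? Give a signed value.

Policy A (Q := 65):
  Q = 65
  M = 47
  B = 101
  R = 116 − 3·65 − 3·47 + 6·101 = 386
  C = 53 + 2·65 + 3·101 + 3·386 = 1644
Policy B (M := 26, Q + 18):
  Q = 26 + 18 = 44
  M = 26
  B = 101
  R = 116 − 3·44 − 3·26 + 6·101 = 512
  C = 53 + 2·44 + 3·101 + 3·512 = 1980
C: 1644 − 1980 = -336

-336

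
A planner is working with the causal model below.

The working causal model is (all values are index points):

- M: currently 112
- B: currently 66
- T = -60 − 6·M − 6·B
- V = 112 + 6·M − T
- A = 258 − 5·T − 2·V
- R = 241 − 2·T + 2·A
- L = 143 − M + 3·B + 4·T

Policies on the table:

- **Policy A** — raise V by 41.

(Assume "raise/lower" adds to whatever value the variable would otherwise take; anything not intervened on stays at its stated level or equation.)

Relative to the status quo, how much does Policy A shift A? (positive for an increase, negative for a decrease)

-82

Baseline:
  M = 112
  B = 66
  T = -60 − 6·112 − 6·66 = -1128
  V = 112 + 6·112 − (-1128) = 1912
  A = 258 − 5·(-1128) − 2·1912 = 2074
Policy A (V + 41):
  M = 112
  B = 66
  T = -60 − 6·112 − 6·66 = -1128
  V = 112 + 6·112 − (-1128) (+41 from intervention) = 1953
  A = 258 − 5·(-1128) − 2·1953 = 1992
Change in A: 1992 − 2074 = -82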